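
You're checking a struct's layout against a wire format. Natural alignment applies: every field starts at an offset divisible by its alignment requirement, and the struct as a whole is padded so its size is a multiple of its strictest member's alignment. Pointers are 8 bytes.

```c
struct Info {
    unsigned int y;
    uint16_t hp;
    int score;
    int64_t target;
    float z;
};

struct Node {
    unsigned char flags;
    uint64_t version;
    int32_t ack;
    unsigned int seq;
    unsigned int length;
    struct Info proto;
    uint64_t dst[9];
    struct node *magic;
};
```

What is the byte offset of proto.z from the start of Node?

56

Info: 0..4  y  (4B, 4-aligned); 4..6  hp  (2B, 2-aligned); 6..8  -- padding (2B); 8..12  score  (4B, 4-aligned); 12..16  -- padding (4B); 16..24  target  (8B, 8-aligned); 24..28  z  (4B, 4-aligned); 28..32  -- tail padding (4B); sizeof = 32, alignof = 8
0..1  flags  (1B, 1-aligned)
1..8  -- padding (7B)
8..16  version  (8B, 8-aligned)
16..20  ack  (4B, 4-aligned)
20..24  seq  (4B, 4-aligned)
24..28  length  (4B, 4-aligned)
28..32  -- padding (4B)
32..64  proto  (32B, 8-aligned)
within Info: z at 24
32 + 24 = 56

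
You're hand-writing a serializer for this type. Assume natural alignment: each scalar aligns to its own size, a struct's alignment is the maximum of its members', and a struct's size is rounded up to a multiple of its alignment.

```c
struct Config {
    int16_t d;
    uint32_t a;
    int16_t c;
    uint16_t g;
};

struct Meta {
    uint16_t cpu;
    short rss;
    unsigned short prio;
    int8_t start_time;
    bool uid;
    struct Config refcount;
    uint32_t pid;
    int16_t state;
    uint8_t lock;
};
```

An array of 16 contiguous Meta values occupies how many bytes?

Config: 0..2  d  (2B, 2-aligned); 2..4  -- padding (2B); 4..8  a  (4B, 4-aligned); 8..10  c  (2B, 2-aligned); 10..12  g  (2B, 2-aligned); sizeof = 12, alignof = 4
0..2  cpu  (2B, 2-aligned)
2..4  rss  (2B, 2-aligned)
4..6  prio  (2B, 2-aligned)
6..7  start_time  (1B, 1-aligned)
7..8  uid  (1B, 1-aligned)
8..20  refcount  (12B, 4-aligned)
20..24  pid  (4B, 4-aligned)
24..26  state  (2B, 2-aligned)
26..27  lock  (1B, 1-aligned)
27..28  -- tail padding (1B)
sizeof = 28, alignof = 4
array of 16: 16 × 28 = 448

448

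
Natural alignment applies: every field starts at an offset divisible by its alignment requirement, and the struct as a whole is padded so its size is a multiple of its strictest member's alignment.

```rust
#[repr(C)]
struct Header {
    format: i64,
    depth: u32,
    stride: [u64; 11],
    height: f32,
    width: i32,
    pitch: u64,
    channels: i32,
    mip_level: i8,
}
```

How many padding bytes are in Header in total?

0..8  format  (8B, 8-aligned)
8..12  depth  (4B, 4-aligned)
12..16  -- padding (4B)
16..104  stride  (88B, 8-aligned)
104..108  height  (4B, 4-aligned)
108..112  width  (4B, 4-aligned)
112..120  pitch  (8B, 8-aligned)
120..124  channels  (4B, 4-aligned)
124..125  mip_level  (1B, 1-aligned)
125..128  -- tail padding (3B)
sizeof = 128, alignof = 8
data bytes 121, size 128 → padding 7

7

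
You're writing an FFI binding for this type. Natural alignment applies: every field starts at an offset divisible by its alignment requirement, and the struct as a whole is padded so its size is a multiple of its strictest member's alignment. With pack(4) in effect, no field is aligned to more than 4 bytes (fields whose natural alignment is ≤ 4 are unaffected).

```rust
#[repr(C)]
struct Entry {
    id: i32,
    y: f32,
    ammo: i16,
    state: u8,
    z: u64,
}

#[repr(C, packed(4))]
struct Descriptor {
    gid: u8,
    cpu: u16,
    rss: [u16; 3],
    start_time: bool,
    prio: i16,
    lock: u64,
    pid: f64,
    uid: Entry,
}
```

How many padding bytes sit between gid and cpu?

Entry: @0: id [4B, align 4] → 4; @4: y [4B, align 4] → 8; @8: ammo [2B, align 2] → 10; @10: state [1B, align 1] → 11; +5 pad (align 8); @16: z [8B, align 8] → 24; size 24, align 8
@0: gid [1B, align 1] → 1
+1 pad (align 2)
@2: cpu [2B, align 2] → 4

1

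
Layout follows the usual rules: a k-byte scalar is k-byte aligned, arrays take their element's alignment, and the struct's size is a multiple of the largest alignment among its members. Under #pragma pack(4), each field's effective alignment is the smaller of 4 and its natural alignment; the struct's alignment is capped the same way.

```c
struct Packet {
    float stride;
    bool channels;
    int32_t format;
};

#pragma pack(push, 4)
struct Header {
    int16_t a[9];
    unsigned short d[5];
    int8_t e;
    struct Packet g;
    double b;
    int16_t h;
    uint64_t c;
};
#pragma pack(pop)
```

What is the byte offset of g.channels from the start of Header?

Packet: 0..4  stride  (4B, 4-aligned); 4..5  channels  (1B, 1-aligned); 5..8  -- padding (3B); 8..12  format  (4B, 4-aligned); sizeof = 12, alignof = 4
0..18  a  (18B, 2-aligned)
18..28  d  (10B, 2-aligned)
28..29  e  (1B, 1-aligned)
29..32  -- padding (3B)
32..44  g  (12B, 4-aligned)
within Packet: channels at 4
32 + 4 = 36

36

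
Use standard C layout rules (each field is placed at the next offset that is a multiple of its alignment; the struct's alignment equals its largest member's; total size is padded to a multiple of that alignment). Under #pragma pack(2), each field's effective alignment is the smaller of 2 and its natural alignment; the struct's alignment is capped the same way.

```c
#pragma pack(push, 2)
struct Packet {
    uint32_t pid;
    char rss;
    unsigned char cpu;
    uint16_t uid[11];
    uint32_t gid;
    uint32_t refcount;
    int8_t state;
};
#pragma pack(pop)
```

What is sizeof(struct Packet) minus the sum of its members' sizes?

0..4  pid  (4B, 2-aligned)
4..5  rss  (1B, 1-aligned)
5..6  cpu  (1B, 1-aligned)
6..28  uid  (22B, 2-aligned)
28..32  gid  (4B, 2-aligned)
32..36  refcount  (4B, 2-aligned)
36..37  state  (1B, 1-aligned)
37..38  -- tail padding (1B)
sizeof = 38, alignof = 2
data bytes 37, size 38 → padding 1

1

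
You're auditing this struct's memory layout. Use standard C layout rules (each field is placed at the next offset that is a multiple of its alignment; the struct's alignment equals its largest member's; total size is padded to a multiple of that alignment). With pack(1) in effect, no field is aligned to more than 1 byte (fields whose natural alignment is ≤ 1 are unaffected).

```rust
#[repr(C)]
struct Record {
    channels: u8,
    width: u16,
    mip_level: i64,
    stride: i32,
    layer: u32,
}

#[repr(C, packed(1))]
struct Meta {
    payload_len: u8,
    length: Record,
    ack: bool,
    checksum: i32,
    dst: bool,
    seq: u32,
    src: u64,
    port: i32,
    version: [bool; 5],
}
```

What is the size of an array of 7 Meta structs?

Record: 0..1  channels  (1B, 1-aligned); 1..2  -- padding (1B); 2..4  width  (2B, 2-aligned); 4..8  -- padding (4B); 8..16  mip_level  (8B, 8-aligned); 16..20  stride  (4B, 4-aligned); 20..24  layer  (4B, 4-aligned); sizeof = 24, alignof = 8
0..1  payload_len  (1B, 1-aligned)
1..25  length  (24B, 1-aligned)
25..26  ack  (1B, 1-aligned)
26..30  checksum  (4B, 1-aligned)
30..31  dst  (1B, 1-aligned)
31..35  seq  (4B, 1-aligned)
35..43  src  (8B, 1-aligned)
43..47  port  (4B, 1-aligned)
47..52  version  (5B, 1-aligned)
sizeof = 52, alignof = 1
array of 7: 7 × 52 = 364

364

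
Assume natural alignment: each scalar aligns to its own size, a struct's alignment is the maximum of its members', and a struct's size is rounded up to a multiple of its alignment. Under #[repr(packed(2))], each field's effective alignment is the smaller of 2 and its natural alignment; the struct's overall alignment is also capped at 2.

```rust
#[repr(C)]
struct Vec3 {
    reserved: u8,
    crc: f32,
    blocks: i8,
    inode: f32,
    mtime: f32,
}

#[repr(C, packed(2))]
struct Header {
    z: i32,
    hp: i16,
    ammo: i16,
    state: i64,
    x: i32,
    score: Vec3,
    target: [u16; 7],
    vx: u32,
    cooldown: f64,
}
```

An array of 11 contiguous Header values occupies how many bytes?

Vec3: reserved at 0 (size 1, align 1) → ends 1; pad 3 to align 4 for crc; crc at 4 (size 4, align 4) → ends 8; blocks at 8 (size 1, align 1) → ends 9; pad 3 to align 4 for inode; inode at 12 (size 4, align 4) → ends 16; mtime at 16 (size 4, align 4) → ends 20; total 20 bytes, alignment 4
z at 0 (size 4, align 2) → ends 4
hp at 4 (size 2, align 2) → ends 6
ammo at 6 (size 2, align 2) → ends 8
state at 8 (size 8, align 2) → ends 16
x at 16 (size 4, align 2) → ends 20
score at 20 (size 20, align 2) → ends 40
target at 40 (size 14, align 2) → ends 54
vx at 54 (size 4, align 2) → ends 58
cooldown at 58 (size 8, align 2) → ends 66
total 66 bytes, alignment 2
array of 11: 11 × 66 = 726

726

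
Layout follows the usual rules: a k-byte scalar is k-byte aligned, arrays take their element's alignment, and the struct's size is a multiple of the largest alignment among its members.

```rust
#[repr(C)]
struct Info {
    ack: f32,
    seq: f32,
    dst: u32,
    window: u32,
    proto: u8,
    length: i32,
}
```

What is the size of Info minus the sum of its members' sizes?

3

0..4  ack  (4B, 4-aligned)
4..8  seq  (4B, 4-aligned)
8..12  dst  (4B, 4-aligned)
12..16  window  (4B, 4-aligned)
16..17  proto  (1B, 1-aligned)
17..20  -- padding (3B)
20..24  length  (4B, 4-aligned)
sizeof = 24, alignof = 4
data bytes 21, size 24 → padding 3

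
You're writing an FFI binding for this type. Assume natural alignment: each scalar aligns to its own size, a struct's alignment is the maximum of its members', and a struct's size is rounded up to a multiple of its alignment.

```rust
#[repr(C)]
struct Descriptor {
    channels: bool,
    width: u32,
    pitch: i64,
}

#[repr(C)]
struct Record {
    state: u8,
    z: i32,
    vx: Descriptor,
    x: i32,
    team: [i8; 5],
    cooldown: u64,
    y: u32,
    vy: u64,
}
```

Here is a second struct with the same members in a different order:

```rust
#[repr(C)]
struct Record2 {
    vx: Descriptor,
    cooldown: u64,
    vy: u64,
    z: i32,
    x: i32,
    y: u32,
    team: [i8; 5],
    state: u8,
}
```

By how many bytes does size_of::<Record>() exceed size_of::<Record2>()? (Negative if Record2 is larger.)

8

Descriptor: channels at 0 (size 1, align 1) → ends 1; pad 3 to align 4 for width; width at 4 (size 4, align 4) → ends 8; pitch at 8 (size 8, align 8) → ends 16; total 16 bytes, alignment 8
state at 0 (size 1, align 1) → ends 1
pad 3 to align 4 for z
z at 4 (size 4, align 4) → ends 8
vx at 8 (size 16, align 8) → ends 24
x at 24 (size 4, align 4) → ends 28
team at 28 (size 5, align 1) → ends 33
pad 7 to align 8 for cooldown
cooldown at 40 (size 8, align 8) → ends 48
y at 48 (size 4, align 4) → ends 52
pad 4 to align 8 for vy
vy at 56 (size 8, align 8) → ends 64
total 64 bytes, alignment 8
— Record2 —
vx at 0 (size 16, align 8) → ends 16
cooldown at 16 (size 8, align 8) → ends 24
vy at 24 (size 8, align 8) → ends 32
z at 32 (size 4, align 4) → ends 36
x at 36 (size 4, align 4) → ends 40
y at 40 (size 4, align 4) → ends 44
team at 44 (size 5, align 1) → ends 49
state at 49 (size 1, align 1) → ends 50
tail pad 6 to reach multiple of 8
total 56 bytes, alignment 8
64 − 56 = 8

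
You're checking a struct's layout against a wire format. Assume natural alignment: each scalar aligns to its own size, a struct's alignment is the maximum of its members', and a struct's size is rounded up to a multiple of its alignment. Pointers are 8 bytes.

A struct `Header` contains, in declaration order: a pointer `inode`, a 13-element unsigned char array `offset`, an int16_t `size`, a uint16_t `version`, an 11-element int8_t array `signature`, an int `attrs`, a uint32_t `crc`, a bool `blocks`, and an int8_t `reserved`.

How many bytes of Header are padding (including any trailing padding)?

10

inode at 0 (size 8, align 8) → ends 8
offset at 8 (size 13, align 1) → ends 21
pad 1 to align 2 for size
size at 22 (size 2, align 2) → ends 24
version at 24 (size 2, align 2) → ends 26
signature at 26 (size 11, align 1) → ends 37
pad 3 to align 4 for attrs
attrs at 40 (size 4, align 4) → ends 44
crc at 44 (size 4, align 4) → ends 48
blocks at 48 (size 1, align 1) → ends 49
reserved at 49 (size 1, align 1) → ends 50
tail pad 6 to reach multiple of 8
total 56 bytes, alignment 8
data bytes 46, size 56 → padding 10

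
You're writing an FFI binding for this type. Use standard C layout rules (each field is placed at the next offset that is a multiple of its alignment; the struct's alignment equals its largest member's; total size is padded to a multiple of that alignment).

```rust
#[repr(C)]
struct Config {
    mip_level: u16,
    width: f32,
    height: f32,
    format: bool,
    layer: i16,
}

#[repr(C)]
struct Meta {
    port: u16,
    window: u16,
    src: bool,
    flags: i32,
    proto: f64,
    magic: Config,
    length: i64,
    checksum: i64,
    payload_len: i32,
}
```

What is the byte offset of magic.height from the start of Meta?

Config: 0..2  mip_level  (2B, 2-aligned); 2..4  -- padding (2B); 4..8  width  (4B, 4-aligned); 8..12  height  (4B, 4-aligned); 12..13  format  (1B, 1-aligned); 13..14  -- padding (1B); 14..16  layer  (2B, 2-aligned); sizeof = 16, alignof = 4
0..2  port  (2B, 2-aligned)
2..4  window  (2B, 2-aligned)
4..5  src  (1B, 1-aligned)
5..8  -- padding (3B)
8..12  flags  (4B, 4-aligned)
12..16  -- padding (4B)
16..24  proto  (8B, 8-aligned)
24..40  magic  (16B, 4-aligned)
within Config: height at 8
24 + 8 = 32

32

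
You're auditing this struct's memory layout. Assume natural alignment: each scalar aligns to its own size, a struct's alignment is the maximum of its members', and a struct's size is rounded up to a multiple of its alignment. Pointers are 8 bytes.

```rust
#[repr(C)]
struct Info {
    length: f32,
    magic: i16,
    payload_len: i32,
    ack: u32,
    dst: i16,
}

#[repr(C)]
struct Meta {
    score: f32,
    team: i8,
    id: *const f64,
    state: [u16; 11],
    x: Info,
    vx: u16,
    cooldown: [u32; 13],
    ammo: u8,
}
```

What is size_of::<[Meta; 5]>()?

Info: 0..4  length  (4B, 4-aligned); 4..6  magic  (2B, 2-aligned); 6..8  -- padding (2B); 8..12  payload_len  (4B, 4-aligned); 12..16  ack  (4B, 4-aligned); 16..18  dst  (2B, 2-aligned); 18..20  -- tail padding (2B); sizeof = 20, alignof = 4
0..4  score  (4B, 4-aligned)
4..5  team  (1B, 1-aligned)
5..8  -- padding (3B)
8..16  id  (8B, 8-aligned)
16..38  state  (22B, 2-aligned)
38..40  -- padding (2B)
40..60  x  (20B, 4-aligned)
60..62  vx  (2B, 2-aligned)
62..64  -- padding (2B)
64..116  cooldown  (52B, 4-aligned)
116..117  ammo  (1B, 1-aligned)
117..120  -- tail padding (3B)
sizeof = 120, alignof = 8
array of 5: 5 × 120 = 600

600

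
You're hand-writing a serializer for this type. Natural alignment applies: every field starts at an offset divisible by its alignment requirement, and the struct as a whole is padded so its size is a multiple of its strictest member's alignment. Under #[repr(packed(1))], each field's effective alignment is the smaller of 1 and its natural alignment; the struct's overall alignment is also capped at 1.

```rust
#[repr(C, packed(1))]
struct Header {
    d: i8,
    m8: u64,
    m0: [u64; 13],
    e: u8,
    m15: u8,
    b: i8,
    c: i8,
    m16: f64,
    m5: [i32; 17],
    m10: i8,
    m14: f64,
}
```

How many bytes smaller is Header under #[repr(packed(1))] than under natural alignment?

natural layout:
  @0: d [1B, align 1] → 1
  +7 pad (align 8)
  @8: m8 [8B, align 8] → 16
  @16: m0 [104B, align 8] → 120
  @120: e [1B, align 1] → 121
  @121: m15 [1B, align 1] → 122
  @122: b [1B, align 1] → 123
  @123: c [1B, align 1] → 124
  +4 pad (align 8)
  @128: m16 [8B, align 8] → 136
  @136: m5 [68B, align 4] → 204
  @204: m10 [1B, align 1] → 205
  +3 pad (align 8)
  @208: m14 [8B, align 8] → 216
  size 216, align 8
packed(1) layout:
  @0: d [1B, align 1] → 1
  @1: m8 [8B, align 1] → 9
  @9: m0 [104B, align 1] → 113
  @113: e [1B, align 1] → 114
  @114: m15 [1B, align 1] → 115
  @115: b [1B, align 1] → 116
  @116: c [1B, align 1] → 117
  @117: m16 [8B, align 1] → 125
  @125: m5 [68B, align 1] → 193
  @193: m10 [1B, align 1] → 194
  @194: m14 [8B, align 1] → 202
  size 202, align 1
216 − 202 = 14

14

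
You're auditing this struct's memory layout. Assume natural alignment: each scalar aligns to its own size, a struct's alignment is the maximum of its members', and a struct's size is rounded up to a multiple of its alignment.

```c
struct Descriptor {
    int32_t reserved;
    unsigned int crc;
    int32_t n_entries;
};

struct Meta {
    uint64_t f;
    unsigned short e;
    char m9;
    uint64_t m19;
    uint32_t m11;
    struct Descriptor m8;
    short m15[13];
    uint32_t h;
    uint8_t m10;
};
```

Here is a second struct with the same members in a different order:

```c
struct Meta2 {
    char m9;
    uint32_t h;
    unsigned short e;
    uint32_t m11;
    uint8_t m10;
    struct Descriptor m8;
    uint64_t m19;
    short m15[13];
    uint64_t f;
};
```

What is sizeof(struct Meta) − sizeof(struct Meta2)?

Descriptor: 0..4  reserved  (4B, 4-aligned); 4..8  crc  (4B, 4-aligned); 8..12  n_entries  (4B, 4-aligned); sizeof = 12, alignof = 4
0..8  f  (8B, 8-aligned)
8..10  e  (2B, 2-aligned)
10..11  m9  (1B, 1-aligned)
11..16  -- padding (5B)
16..24  m19  (8B, 8-aligned)
24..28  m11  (4B, 4-aligned)
28..40  m8  (12B, 4-aligned)
40..66  m15  (26B, 2-aligned)
66..68  -- padding (2B)
68..72  h  (4B, 4-aligned)
72..73  m10  (1B, 1-aligned)
73..80  -- tail padding (7B)
sizeof = 80, alignof = 8
— Meta2 —
0..1  m9  (1B, 1-aligned)
1..4  -- padding (3B)
4..8  h  (4B, 4-aligned)
8..10  e  (2B, 2-aligned)
10..12  -- padding (2B)
12..16  m11  (4B, 4-aligned)
16..17  m10  (1B, 1-aligned)
17..20  -- padding (3B)
20..32  m8  (12B, 4-aligned)
32..40  m19  (8B, 8-aligned)
40..66  m15  (26B, 2-aligned)
66..72  -- padding (6B)
72..80  f  (8B, 8-aligned)
sizeof = 80, alignof = 8
80 − 80 = 0

0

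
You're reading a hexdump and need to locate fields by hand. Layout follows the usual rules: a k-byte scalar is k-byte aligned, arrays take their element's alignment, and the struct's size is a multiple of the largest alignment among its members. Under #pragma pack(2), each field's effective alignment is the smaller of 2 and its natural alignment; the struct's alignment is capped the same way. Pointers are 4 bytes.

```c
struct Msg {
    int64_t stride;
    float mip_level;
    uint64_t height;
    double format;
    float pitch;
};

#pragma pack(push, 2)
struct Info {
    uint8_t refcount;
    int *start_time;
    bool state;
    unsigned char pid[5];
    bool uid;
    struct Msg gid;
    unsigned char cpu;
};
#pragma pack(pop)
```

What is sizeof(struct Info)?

Msg: @0: stride [8B, align 8] → 8; @8: mip_level [4B, align 4] → 12; +4 pad (align 8); @16: height [8B, align 8] → 24; @24: format [8B, align 8] → 32; @32: pitch [4B, align 4] → 36; +4 tail pad (align 8); size 40, align 8
@0: refcount [1B, align 1] → 1
+1 pad (align 2)
@2: start_time [4B, align 2] → 6
@6: state [1B, align 1] → 7
@7: pid [5B, align 1] → 12
@12: uid [1B, align 1] → 13
+1 pad (align 2)
@14: gid [40B, align 2] → 54
@54: cpu [1B, align 1] → 55
+1 tail pad (align 2)
size 56, align 2

56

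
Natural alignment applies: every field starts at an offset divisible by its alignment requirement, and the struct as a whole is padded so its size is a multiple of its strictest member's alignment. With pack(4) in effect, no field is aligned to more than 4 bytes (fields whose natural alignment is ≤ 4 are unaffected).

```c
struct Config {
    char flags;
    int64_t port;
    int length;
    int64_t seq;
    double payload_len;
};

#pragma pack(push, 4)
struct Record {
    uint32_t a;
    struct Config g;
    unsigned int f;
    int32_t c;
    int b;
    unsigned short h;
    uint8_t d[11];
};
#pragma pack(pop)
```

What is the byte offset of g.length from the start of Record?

Config: 0..1  flags  (1B, 1-aligned); 1..8  -- padding (7B); 8..16  port  (8B, 8-aligned); 16..20  length  (4B, 4-aligned); 20..24  -- padding (4B); 24..32  seq  (8B, 8-aligned); 32..40  payload_len  (8B, 8-aligned); sizeof = 40, alignof = 8
0..4  a  (4B, 4-aligned)
4..44  g  (40B, 4-aligned)
within Config: length at 16
4 + 16 = 20

20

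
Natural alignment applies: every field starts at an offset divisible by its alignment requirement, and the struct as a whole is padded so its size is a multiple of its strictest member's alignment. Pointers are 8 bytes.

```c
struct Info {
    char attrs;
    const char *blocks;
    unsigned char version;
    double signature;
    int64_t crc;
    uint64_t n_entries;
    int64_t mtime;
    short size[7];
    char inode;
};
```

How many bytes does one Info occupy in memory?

attrs at 0 (size 1, align 1) → ends 1
pad 7 to align 8 for blocks
blocks at 8 (size 8, align 8) → ends 16
version at 16 (size 1, align 1) → ends 17
pad 7 to align 8 for signature
signature at 24 (size 8, align 8) → ends 32
crc at 32 (size 8, align 8) → ends 40
n_entries at 40 (size 8, align 8) → ends 48
mtime at 48 (size 8, align 8) → ends 56
size at 56 (size 14, align 2) → ends 70
inode at 70 (size 1, align 1) → ends 71
tail pad 1 to reach multiple of 8
total 72 bytes, alignment 8

72 bytes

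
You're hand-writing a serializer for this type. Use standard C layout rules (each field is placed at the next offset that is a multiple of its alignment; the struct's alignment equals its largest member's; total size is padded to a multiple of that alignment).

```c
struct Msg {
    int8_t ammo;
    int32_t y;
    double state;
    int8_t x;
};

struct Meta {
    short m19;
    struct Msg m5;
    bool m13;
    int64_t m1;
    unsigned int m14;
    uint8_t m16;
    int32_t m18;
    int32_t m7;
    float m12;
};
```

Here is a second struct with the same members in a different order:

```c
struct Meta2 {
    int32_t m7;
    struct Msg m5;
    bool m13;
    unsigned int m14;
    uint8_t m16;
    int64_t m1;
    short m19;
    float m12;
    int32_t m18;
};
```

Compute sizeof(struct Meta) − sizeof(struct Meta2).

0

Msg: 0..1  ammo  (1B, 1-aligned); 1..4  -- padding (3B); 4..8  y  (4B, 4-aligned); 8..16  state  (8B, 8-aligned); 16..17  x  (1B, 1-aligned); 17..24  -- tail padding (7B); sizeof = 24, alignof = 8
0..2  m19  (2B, 2-aligned)
2..8  -- padding (6B)
8..32  m5  (24B, 8-aligned)
32..33  m13  (1B, 1-aligned)
33..40  -- padding (7B)
40..48  m1  (8B, 8-aligned)
48..52  m14  (4B, 4-aligned)
52..53  m16  (1B, 1-aligned)
53..56  -- padding (3B)
56..60  m18  (4B, 4-aligned)
60..64  m7  (4B, 4-aligned)
64..68  m12  (4B, 4-aligned)
68..72  -- tail padding (4B)
sizeof = 72, alignof = 8
— Meta2 —
0..4  m7  (4B, 4-aligned)
4..8  -- padding (4B)
8..32  m5  (24B, 8-aligned)
32..33  m13  (1B, 1-aligned)
33..36  -- padding (3B)
36..40  m14  (4B, 4-aligned)
40..41  m16  (1B, 1-aligned)
41..48  -- padding (7B)
48..56  m1  (8B, 8-aligned)
56..58  m19  (2B, 2-aligned)
58..60  -- padding (2B)
60..64  m12  (4B, 4-aligned)
64..68  m18  (4B, 4-aligned)
68..72  -- tail padding (4B)
sizeof = 72, alignof = 8
72 − 72 = 0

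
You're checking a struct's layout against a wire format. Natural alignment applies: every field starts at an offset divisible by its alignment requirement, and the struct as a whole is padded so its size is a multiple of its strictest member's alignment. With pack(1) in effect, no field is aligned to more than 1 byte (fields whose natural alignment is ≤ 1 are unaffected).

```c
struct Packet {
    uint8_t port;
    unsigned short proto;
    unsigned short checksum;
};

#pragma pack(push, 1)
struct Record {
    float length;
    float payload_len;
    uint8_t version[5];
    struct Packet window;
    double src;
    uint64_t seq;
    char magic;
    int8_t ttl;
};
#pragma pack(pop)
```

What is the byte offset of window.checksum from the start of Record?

Packet: port at 0 (size 1, align 1) → ends 1; pad 1 to align 2 for proto; proto at 2 (size 2, align 2) → ends 4; checksum at 4 (size 2, align 2) → ends 6; total 6 bytes, alignment 2
length at 0 (size 4, align 1) → ends 4
payload_len at 4 (size 4, align 1) → ends 8
version at 8 (size 5, align 1) → ends 13
window at 13 (size 6, align 1) → ends 19
within Packet: checksum at 4
13 + 4 = 17

17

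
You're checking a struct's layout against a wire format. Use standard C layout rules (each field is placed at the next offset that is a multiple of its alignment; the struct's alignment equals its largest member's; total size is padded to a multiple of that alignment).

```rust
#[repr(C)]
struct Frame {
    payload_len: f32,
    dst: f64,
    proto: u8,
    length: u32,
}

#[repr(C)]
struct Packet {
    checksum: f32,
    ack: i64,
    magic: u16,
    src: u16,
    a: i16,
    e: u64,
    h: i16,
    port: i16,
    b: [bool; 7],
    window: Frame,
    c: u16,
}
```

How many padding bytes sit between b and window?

Frame: @0: payload_len [4B, align 4] → 4; +4 pad (align 8); @8: dst [8B, align 8] → 16; @16: proto [1B, align 1] → 17; +3 pad (align 4); @20: length [4B, align 4] → 24; size 24, align 8
@0: checksum [4B, align 4] → 4
+4 pad (align 8)
@8: ack [8B, align 8] → 16
@16: magic [2B, align 2] → 18
@18: src [2B, align 2] → 20
@20: a [2B, align 2] → 22
+2 pad (align 8)
@24: e [8B, align 8] → 32
@32: h [2B, align 2] → 34
@34: port [2B, align 2] → 36
@36: b [7B, align 1] → 43
+5 pad (align 8)
@48: window [24B, align 8] → 72

5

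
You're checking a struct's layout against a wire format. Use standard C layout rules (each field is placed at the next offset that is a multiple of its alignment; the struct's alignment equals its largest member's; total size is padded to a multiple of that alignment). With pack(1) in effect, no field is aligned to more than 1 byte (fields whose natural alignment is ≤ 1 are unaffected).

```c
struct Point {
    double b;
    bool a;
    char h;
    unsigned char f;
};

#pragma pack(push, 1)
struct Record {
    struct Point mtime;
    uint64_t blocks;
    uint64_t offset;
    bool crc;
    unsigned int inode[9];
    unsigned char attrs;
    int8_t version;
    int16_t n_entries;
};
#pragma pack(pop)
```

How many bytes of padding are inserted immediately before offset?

Point: 0..8  b  (8B, 8-aligned); 8..9  a  (1B, 1-aligned); 9..10  h  (1B, 1-aligned); 10..11  f  (1B, 1-aligned); 11..16  -- tail padding (5B); sizeof = 16, alignof = 8
0..16  mtime  (16B, 1-aligned)
16..24  blocks  (8B, 1-aligned)
24..32  offset  (8B, 1-aligned)

0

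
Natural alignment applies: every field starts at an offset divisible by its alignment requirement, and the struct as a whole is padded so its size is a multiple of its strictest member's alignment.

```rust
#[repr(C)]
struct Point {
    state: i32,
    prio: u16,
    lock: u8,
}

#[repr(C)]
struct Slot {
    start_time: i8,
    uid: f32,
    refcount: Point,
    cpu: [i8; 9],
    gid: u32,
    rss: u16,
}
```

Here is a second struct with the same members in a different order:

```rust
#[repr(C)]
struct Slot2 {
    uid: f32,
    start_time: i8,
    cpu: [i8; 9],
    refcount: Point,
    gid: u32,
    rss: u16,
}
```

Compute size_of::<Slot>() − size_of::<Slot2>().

Point: @0: state [4B, align 4] → 4; @4: prio [2B, align 2] → 6; @6: lock [1B, align 1] → 7; +1 tail pad (align 4); size 8, align 4
@0: start_time [1B, align 1] → 1
+3 pad (align 4)
@4: uid [4B, align 4] → 8
@8: refcount [8B, align 4] → 16
@16: cpu [9B, align 1] → 25
+3 pad (align 4)
@28: gid [4B, align 4] → 32
@32: rss [2B, align 2] → 34
+2 tail pad (align 4)
size 36, align 4
— Slot2 —
@0: uid [4B, align 4] → 4
@4: start_time [1B, align 1] → 5
@5: cpu [9B, align 1] → 14
+2 pad (align 4)
@16: refcount [8B, align 4] → 24
@24: gid [4B, align 4] → 28
@28: rss [2B, align 2] → 30
+2 tail pad (align 4)
size 32, align 4
36 − 32 = 4

4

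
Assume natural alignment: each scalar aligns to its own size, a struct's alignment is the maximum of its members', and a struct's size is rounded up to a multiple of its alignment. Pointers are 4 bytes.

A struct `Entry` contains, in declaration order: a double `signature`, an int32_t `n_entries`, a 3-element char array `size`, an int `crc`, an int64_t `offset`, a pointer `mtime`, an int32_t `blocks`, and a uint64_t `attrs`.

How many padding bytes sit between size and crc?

1

@0: signature [8B, align 8] → 8
@8: n_entries [4B, align 4] → 12
@12: size [3B, align 1] → 15
+1 pad (align 4)
@16: crc [4B, align 4] → 20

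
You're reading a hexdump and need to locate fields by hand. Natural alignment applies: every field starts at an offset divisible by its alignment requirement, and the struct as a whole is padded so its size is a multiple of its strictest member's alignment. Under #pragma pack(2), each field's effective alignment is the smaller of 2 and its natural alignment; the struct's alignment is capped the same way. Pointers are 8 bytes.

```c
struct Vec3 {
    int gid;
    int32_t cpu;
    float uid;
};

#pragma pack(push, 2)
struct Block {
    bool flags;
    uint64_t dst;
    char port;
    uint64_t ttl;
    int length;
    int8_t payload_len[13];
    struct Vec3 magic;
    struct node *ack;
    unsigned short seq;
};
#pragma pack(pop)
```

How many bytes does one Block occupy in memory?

Vec3: gid at 0 (size 4, align 4) → ends 4; cpu at 4 (size 4, align 4) → ends 8; uid at 8 (size 4, align 4) → ends 12; total 12 bytes, alignment 4
flags at 0 (size 1, align 1) → ends 1
pad 1 to align 2 for dst
dst at 2 (size 8, align 2) → ends 10
port at 10 (size 1, align 1) → ends 11
pad 1 to align 2 for ttl
ttl at 12 (size 8, align 2) → ends 20
length at 20 (size 4, align 2) → ends 24
payload_len at 24 (size 13, align 1) → ends 37
pad 1 to align 2 for magic
magic at 38 (size 12, align 2) → ends 50
ack at 50 (size 8, align 2) → ends 58
seq at 58 (size 2, align 2) → ends 60
total 60 bytes, alignment 2

60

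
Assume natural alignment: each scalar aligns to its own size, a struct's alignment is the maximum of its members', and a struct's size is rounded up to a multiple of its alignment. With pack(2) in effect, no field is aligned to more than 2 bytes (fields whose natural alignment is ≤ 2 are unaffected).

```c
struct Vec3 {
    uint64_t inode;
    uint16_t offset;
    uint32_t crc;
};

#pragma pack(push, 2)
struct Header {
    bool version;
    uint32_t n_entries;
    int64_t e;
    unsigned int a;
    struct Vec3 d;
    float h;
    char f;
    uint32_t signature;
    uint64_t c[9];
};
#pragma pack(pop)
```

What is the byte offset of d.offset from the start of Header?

26

Vec3: @0: inode [8B, align 8] → 8; @8: offset [2B, align 2] → 10; +2 pad (align 4); @12: crc [4B, align 4] → 16; size 16, align 8
@0: version [1B, align 1] → 1
+1 pad (align 2)
@2: n_entries [4B, align 2] → 6
@6: e [8B, align 2] → 14
@14: a [4B, align 2] → 18
@18: d [16B, align 2] → 34
within Vec3: offset at 8
18 + 8 = 26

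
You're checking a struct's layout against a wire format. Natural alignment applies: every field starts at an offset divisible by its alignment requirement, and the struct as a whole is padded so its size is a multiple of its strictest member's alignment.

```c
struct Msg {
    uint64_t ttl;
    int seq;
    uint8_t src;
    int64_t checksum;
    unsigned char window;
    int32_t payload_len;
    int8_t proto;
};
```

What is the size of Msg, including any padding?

40

ttl at 0 (size 8, align 8) → ends 8
seq at 8 (size 4, align 4) → ends 12
src at 12 (size 1, align 1) → ends 13
pad 3 to align 8 for checksum
checksum at 16 (size 8, align 8) → ends 24
window at 24 (size 1, align 1) → ends 25
pad 3 to align 4 for payload_len
payload_len at 28 (size 4, align 4) → ends 32
proto at 32 (size 1, align 1) → ends 33
tail pad 7 to reach multiple of 8
total 40 bytes, alignment 8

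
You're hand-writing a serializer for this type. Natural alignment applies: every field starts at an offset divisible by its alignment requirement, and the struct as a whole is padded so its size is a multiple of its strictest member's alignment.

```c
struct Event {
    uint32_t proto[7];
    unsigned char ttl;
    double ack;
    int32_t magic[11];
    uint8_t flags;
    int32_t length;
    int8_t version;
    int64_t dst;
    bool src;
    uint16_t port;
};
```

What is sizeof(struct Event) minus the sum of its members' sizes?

0..28  proto  (28B, 4-aligned)
28..29  ttl  (1B, 1-aligned)
29..32  -- padding (3B)
32..40  ack  (8B, 8-aligned)
40..84  magic  (44B, 4-aligned)
84..85  flags  (1B, 1-aligned)
85..88  -- padding (3B)
88..92  length  (4B, 4-aligned)
92..93  version  (1B, 1-aligned)
93..96  -- padding (3B)
96..104  dst  (8B, 8-aligned)
104..105  src  (1B, 1-aligned)
105..106  -- padding (1B)
106..108  port  (2B, 2-aligned)
108..112  -- tail padding (4B)
sizeof = 112, alignof = 8
data bytes 98, size 112 → padding 14

14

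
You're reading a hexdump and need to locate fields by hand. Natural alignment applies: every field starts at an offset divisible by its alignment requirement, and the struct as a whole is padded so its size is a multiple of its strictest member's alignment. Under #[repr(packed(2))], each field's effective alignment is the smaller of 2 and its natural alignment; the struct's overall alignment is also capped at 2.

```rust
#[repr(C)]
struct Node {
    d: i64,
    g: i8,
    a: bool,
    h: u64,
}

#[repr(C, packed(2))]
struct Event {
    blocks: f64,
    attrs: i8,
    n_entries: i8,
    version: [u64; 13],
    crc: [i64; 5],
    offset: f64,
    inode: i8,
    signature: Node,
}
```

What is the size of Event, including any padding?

Node: 0..8  d  (8B, 8-aligned); 8..9  g  (1B, 1-aligned); 9..10  a  (1B, 1-aligned); 10..16  -- padding (6B); 16..24  h  (8B, 8-aligned); sizeof = 24, alignof = 8
0..8  blocks  (8B, 2-aligned)
8..9  attrs  (1B, 1-aligned)
9..10  n_entries  (1B, 1-aligned)
10..114  version  (104B, 2-aligned)
114..154  crc  (40B, 2-aligned)
154..162  offset  (8B, 2-aligned)
162..163  inode  (1B, 1-aligned)
163..164  -- padding (1B)
164..188  signature  (24B, 2-aligned)
sizeof = 188, alignof = 2

188 bytes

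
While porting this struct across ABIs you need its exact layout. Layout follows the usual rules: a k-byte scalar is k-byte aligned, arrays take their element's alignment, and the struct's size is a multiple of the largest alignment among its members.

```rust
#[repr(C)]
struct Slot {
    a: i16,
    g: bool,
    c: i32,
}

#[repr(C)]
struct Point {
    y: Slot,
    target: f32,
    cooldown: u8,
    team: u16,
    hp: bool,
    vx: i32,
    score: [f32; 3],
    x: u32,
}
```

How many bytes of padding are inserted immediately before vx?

Slot: @0: a [2B, align 2] → 2; @2: g [1B, align 1] → 3; +1 pad (align 4); @4: c [4B, align 4] → 8; size 8, align 4
@0: y [8B, align 4] → 8
@8: target [4B, align 4] → 12
@12: cooldown [1B, align 1] → 13
+1 pad (align 2)
@14: team [2B, align 2] → 16
@16: hp [1B, align 1] → 17
+3 pad (align 4)
@20: vx [4B, align 4] → 24

3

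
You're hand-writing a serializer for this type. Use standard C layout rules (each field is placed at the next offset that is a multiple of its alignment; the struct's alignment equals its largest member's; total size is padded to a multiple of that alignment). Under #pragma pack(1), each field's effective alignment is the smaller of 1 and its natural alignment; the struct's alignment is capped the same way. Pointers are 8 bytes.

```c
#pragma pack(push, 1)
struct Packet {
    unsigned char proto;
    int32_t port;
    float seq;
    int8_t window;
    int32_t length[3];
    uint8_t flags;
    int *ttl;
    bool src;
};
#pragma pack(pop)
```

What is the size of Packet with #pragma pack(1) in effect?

proto at 0 (size 1, align 1) → ends 1
port at 1 (size 4, align 1) → ends 5
seq at 5 (size 4, align 1) → ends 9
window at 9 (size 1, align 1) → ends 10
length at 10 (size 12, align 1) → ends 22
flags at 22 (size 1, align 1) → ends 23
ttl at 23 (size 8, align 1) → ends 31
src at 31 (size 1, align 1) → ends 32
total 32 bytes, alignment 1

32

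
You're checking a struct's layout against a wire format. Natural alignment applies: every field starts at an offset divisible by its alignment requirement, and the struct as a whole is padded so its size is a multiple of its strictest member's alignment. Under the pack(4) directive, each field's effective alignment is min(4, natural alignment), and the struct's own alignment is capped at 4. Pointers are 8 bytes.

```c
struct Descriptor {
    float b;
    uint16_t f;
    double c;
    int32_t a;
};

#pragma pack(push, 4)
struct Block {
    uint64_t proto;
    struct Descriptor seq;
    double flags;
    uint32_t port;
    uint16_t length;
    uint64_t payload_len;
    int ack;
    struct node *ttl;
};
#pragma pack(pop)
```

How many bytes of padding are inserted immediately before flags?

0

Descriptor: b at 0 (size 4, align 4) → ends 4; f at 4 (size 2, align 2) → ends 6; pad 2 to align 8 for c; c at 8 (size 8, align 8) → ends 16; a at 16 (size 4, align 4) → ends 20; tail pad 4 to reach multiple of 8; total 24 bytes, alignment 8
proto at 0 (size 8, align 4) → ends 8
seq at 8 (size 24, align 4) → ends 32
flags at 32 (size 8, align 4) → ends 40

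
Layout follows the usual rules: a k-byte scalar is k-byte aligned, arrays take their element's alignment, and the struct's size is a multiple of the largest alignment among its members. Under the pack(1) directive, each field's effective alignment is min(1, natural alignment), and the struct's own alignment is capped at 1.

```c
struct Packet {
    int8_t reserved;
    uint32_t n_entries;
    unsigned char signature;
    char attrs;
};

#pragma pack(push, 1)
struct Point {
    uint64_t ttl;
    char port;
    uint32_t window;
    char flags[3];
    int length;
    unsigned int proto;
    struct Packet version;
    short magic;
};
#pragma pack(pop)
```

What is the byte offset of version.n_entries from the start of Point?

28

Packet: reserved at 0 (size 1, align 1) → ends 1; pad 3 to align 4 for n_entries; n_entries at 4 (size 4, align 4) → ends 8; signature at 8 (size 1, align 1) → ends 9; attrs at 9 (size 1, align 1) → ends 10; tail pad 2 to reach multiple of 4; total 12 bytes, alignment 4
ttl at 0 (size 8, align 1) → ends 8
port at 8 (size 1, align 1) → ends 9
window at 9 (size 4, align 1) → ends 13
flags at 13 (size 3, align 1) → ends 16
length at 16 (size 4, align 1) → ends 20
proto at 20 (size 4, align 1) → ends 24
version at 24 (size 12, align 1) → ends 36
within Packet: n_entries at 4
24 + 4 = 28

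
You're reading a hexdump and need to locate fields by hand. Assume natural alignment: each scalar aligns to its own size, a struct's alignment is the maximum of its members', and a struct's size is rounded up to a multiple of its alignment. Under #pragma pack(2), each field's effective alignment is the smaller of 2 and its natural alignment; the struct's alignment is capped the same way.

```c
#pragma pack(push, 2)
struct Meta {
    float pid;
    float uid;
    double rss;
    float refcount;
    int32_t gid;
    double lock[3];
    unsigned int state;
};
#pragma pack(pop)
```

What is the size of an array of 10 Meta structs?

@0: pid [4B, align 2] → 4
@4: uid [4B, align 2] → 8
@8: rss [8B, align 2] → 16
@16: refcount [4B, align 2] → 20
@20: gid [4B, align 2] → 24
@24: lock [24B, align 2] → 48
@48: state [4B, align 2] → 52
size 52, align 2
array of 10: 10 × 52 = 520

520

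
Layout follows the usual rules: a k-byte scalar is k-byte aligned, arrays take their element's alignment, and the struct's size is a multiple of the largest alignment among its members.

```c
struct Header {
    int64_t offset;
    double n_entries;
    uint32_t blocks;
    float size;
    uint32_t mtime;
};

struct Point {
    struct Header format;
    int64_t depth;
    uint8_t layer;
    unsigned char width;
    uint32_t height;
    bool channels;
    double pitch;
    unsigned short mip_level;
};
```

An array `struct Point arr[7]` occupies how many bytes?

Header: 0..8  offset  (8B, 8-aligned); 8..16  n_entries  (8B, 8-aligned); 16..20  blocks  (4B, 4-aligned); 20..24  size  (4B, 4-aligned); 24..28  mtime  (4B, 4-aligned); 28..32  -- tail padding (4B); sizeof = 32, alignof = 8
0..32  format  (32B, 8-aligned)
32..40  depth  (8B, 8-aligned)
40..41  layer  (1B, 1-aligned)
41..42  width  (1B, 1-aligned)
42..44  -- padding (2B)
44..48  height  (4B, 4-aligned)
48..49  channels  (1B, 1-aligned)
49..56  -- padding (7B)
56..64  pitch  (8B, 8-aligned)
64..66  mip_level  (2B, 2-aligned)
66..72  -- tail padding (6B)
sizeof = 72, alignof = 8
array of 7: 7 × 72 = 504

504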